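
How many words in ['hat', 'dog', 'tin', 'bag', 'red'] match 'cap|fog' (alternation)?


Alternation 'cap|fog' matches either 'cap' or 'fog'.
Checking each word:
  'hat' -> no
  'dog' -> no
  'tin' -> no
  'bag' -> no
  'red' -> no
Matches: []
Count: 0

0


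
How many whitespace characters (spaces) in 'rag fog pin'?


\s matches whitespace characters (spaces, tabs, etc.).
Text: 'rag fog pin'
This text has 3 words separated by spaces.
Number of spaces = number of words - 1 = 3 - 1 = 2

2


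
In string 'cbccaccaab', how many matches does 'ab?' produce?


Pattern 'ab?' matches 'a' optionally followed by 'b'.
String: 'cbccaccaab'
Scanning left to right for 'a' then checking next char:
  Match 1: 'a' (a not followed by b)
  Match 2: 'a' (a not followed by b)
  Match 3: 'ab' (a followed by b)
Total matches: 3

3


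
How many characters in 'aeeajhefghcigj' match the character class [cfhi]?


Character class [cfhi] matches any of: {c, f, h, i}
Scanning string 'aeeajhefghcigj' character by character:
  pos 0: 'a' -> no
  pos 1: 'e' -> no
  pos 2: 'e' -> no
  pos 3: 'a' -> no
  pos 4: 'j' -> no
  pos 5: 'h' -> MATCH
  pos 6: 'e' -> no
  pos 7: 'f' -> MATCH
  pos 8: 'g' -> no
  pos 9: 'h' -> MATCH
  pos 10: 'c' -> MATCH
  pos 11: 'i' -> MATCH
  pos 12: 'g' -> no
  pos 13: 'j' -> no
Total matches: 5

5


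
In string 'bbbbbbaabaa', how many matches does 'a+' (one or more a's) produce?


Pattern 'a+' matches one or more consecutive a's.
String: 'bbbbbbaabaa'
Scanning for runs of a:
  Match 1: 'aa' (length 2)
  Match 2: 'aa' (length 2)
Total matches: 2

2


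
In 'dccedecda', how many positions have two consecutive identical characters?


Looking for consecutive identical characters in 'dccedecda':
  pos 0-1: 'd' vs 'c' -> different
  pos 1-2: 'c' vs 'c' -> MATCH ('cc')
  pos 2-3: 'c' vs 'e' -> different
  pos 3-4: 'e' vs 'd' -> different
  pos 4-5: 'd' vs 'e' -> different
  pos 5-6: 'e' vs 'c' -> different
  pos 6-7: 'c' vs 'd' -> different
  pos 7-8: 'd' vs 'a' -> different
Consecutive identical pairs: ['cc']
Count: 1

1


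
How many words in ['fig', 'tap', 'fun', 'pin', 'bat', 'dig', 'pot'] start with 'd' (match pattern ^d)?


Pattern ^d anchors to start of word. Check which words begin with 'd':
  'fig' -> no
  'tap' -> no
  'fun' -> no
  'pin' -> no
  'bat' -> no
  'dig' -> MATCH (starts with 'd')
  'pot' -> no
Matching words: ['dig']
Count: 1

1


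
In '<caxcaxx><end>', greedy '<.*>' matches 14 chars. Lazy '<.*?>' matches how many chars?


Greedy '<.*>' tries to match as MUCH as possible.
Lazy '<.*?>' tries to match as LITTLE as possible.

String: '<caxcaxx><end>'
Greedy '<.*>' starts at first '<' and extends to the LAST '>': '<caxcaxx><end>' (14 chars)
Lazy '<.*?>' starts at first '<' and stops at the FIRST '>': '<caxcaxx>' (9 chars)

9


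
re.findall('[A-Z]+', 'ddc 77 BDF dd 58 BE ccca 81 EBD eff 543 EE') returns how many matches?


Pattern '[A-Z]+' finds one or more uppercase letters.
Text: 'ddc 77 BDF dd 58 BE ccca 81 EBD eff 543 EE'
Scanning for matches:
  Match 1: 'BDF'
  Match 2: 'BE'
  Match 3: 'EBD'
  Match 4: 'EE'
Total matches: 4

4


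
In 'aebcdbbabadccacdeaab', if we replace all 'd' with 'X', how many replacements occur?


re.sub('d', 'X', text) replaces every occurrence of 'd' with 'X'.
Text: 'aebcdbbabadccacdeaab'
Scanning for 'd':
  pos 4: 'd' -> replacement #1
  pos 10: 'd' -> replacement #2
  pos 15: 'd' -> replacement #3
Total replacements: 3

3


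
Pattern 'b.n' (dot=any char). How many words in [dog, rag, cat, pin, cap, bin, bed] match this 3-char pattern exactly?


Pattern 'b.n' means: starts with 'b', any single char, ends with 'n'.
Checking each word (must be exactly 3 chars):
  'dog' (len=3): no
  'rag' (len=3): no
  'cat' (len=3): no
  'pin' (len=3): no
  'cap' (len=3): no
  'bin' (len=3): MATCH
  'bed' (len=3): no
Matching words: ['bin']
Total: 1

1


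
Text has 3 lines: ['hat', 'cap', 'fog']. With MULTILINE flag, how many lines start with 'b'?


With MULTILINE flag, ^ matches the start of each line.
Lines: ['hat', 'cap', 'fog']
Checking which lines start with 'b':
  Line 1: 'hat' -> no
  Line 2: 'cap' -> no
  Line 3: 'fog' -> no
Matching lines: []
Count: 0

0


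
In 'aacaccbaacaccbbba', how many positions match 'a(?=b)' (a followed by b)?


Lookahead 'a(?=b)' matches 'a' only when followed by 'b'.
String: 'aacaccbaacaccbbba'
Checking each position where char is 'a':
  pos 0: 'a' -> no (next='a')
  pos 1: 'a' -> no (next='c')
  pos 3: 'a' -> no (next='c')
  pos 7: 'a' -> no (next='a')
  pos 8: 'a' -> no (next='c')
  pos 10: 'a' -> no (next='c')
Matching positions: []
Count: 0

0


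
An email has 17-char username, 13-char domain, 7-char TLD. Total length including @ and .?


An email address has format: username@domain.tld
Username length: 17
'@' character: 1
Domain length: 13
'.' character: 1
TLD length: 7
Total = 17 + 1 + 13 + 1 + 7 = 39

39


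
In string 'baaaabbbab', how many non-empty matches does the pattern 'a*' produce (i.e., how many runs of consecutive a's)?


Pattern 'a*' matches zero or more a's. We want non-empty runs of consecutive a's.
String: 'baaaabbbab'
Walking through the string to find runs of a's:
  Run 1: positions 1-4 -> 'aaaa'
  Run 2: positions 8-8 -> 'a'
Non-empty runs found: ['aaaa', 'a']
Count: 2

2


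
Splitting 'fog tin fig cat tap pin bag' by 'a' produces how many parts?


Splitting by 'a' breaks the string at each occurrence of the separator.
Text: 'fog tin fig cat tap pin bag'
Parts after split:
  Part 1: 'fog tin fig c'
  Part 2: 't t'
  Part 3: 'p pin b'
  Part 4: 'g'
Total parts: 4

4


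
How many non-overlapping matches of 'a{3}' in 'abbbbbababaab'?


Pattern 'a{3}' matches exactly 3 consecutive a's (greedy, non-overlapping).
String: 'abbbbbababaab'
Scanning for runs of a's:
  Run at pos 0: 'a' (length 1) -> 0 match(es)
  Run at pos 6: 'a' (length 1) -> 0 match(es)
  Run at pos 8: 'a' (length 1) -> 0 match(es)
  Run at pos 10: 'aa' (length 2) -> 0 match(es)
Matches found: []
Total: 0

0


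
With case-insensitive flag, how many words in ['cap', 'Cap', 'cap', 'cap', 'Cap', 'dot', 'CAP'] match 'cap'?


Case-insensitive matching: compare each word's lowercase form to 'cap'.
  'cap' -> lower='cap' -> MATCH
  'Cap' -> lower='cap' -> MATCH
  'cap' -> lower='cap' -> MATCH
  'cap' -> lower='cap' -> MATCH
  'Cap' -> lower='cap' -> MATCH
  'dot' -> lower='dot' -> no
  'CAP' -> lower='cap' -> MATCH
Matches: ['cap', 'Cap', 'cap', 'cap', 'Cap', 'CAP']
Count: 6

6


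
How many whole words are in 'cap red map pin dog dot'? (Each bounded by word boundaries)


Word boundaries (\b) mark the start/end of each word.
Text: 'cap red map pin dog dot'
Splitting by whitespace:
  Word 1: 'cap'
  Word 2: 'red'
  Word 3: 'map'
  Word 4: 'pin'
  Word 5: 'dog'
  Word 6: 'dot'
Total whole words: 6

6


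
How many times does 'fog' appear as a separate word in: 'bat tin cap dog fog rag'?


Scanning each word for exact match 'fog':
  Word 1: 'bat' -> no
  Word 2: 'tin' -> no
  Word 3: 'cap' -> no
  Word 4: 'dog' -> no
  Word 5: 'fog' -> MATCH
  Word 6: 'rag' -> no
Total matches: 1

1


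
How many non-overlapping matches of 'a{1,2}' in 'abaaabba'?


Pattern 'a{1,2}' matches between 1 and 2 consecutive a's (greedy).
String: 'abaaabba'
Finding runs of a's and applying greedy matching:
  Run at pos 0: 'a' (length 1)
  Run at pos 2: 'aaa' (length 3)
  Run at pos 7: 'a' (length 1)
Matches: ['a', 'aa', 'a', 'a']
Count: 4

4


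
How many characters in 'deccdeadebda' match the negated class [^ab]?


Negated class [^ab] matches any char NOT in {a, b}
Scanning 'deccdeadebda':
  pos 0: 'd' -> MATCH
  pos 1: 'e' -> MATCH
  pos 2: 'c' -> MATCH
  pos 3: 'c' -> MATCH
  pos 4: 'd' -> MATCH
  pos 5: 'e' -> MATCH
  pos 6: 'a' -> no (excluded)
  pos 7: 'd' -> MATCH
  pos 8: 'e' -> MATCH
  pos 9: 'b' -> no (excluded)
  pos 10: 'd' -> MATCH
  pos 11: 'a' -> no (excluded)
Total matches: 9

9


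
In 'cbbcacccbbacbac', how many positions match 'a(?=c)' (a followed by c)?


Lookahead 'a(?=c)' matches 'a' only when followed by 'c'.
String: 'cbbcacccbbacbac'
Checking each position where char is 'a':
  pos 4: 'a' -> MATCH (next='c')
  pos 10: 'a' -> MATCH (next='c')
  pos 13: 'a' -> MATCH (next='c')
Matching positions: [4, 10, 13]
Count: 3

3


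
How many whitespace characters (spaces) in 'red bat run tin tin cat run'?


\s matches whitespace characters (spaces, tabs, etc.).
Text: 'red bat run tin tin cat run'
This text has 7 words separated by spaces.
Number of spaces = number of words - 1 = 7 - 1 = 6

6


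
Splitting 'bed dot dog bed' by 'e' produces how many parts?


Splitting by 'e' breaks the string at each occurrence of the separator.
Text: 'bed dot dog bed'
Parts after split:
  Part 1: 'b'
  Part 2: 'd dot dog b'
  Part 3: 'd'
Total parts: 3

3


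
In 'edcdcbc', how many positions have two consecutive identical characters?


Looking for consecutive identical characters in 'edcdcbc':
  pos 0-1: 'e' vs 'd' -> different
  pos 1-2: 'd' vs 'c' -> different
  pos 2-3: 'c' vs 'd' -> different
  pos 3-4: 'd' vs 'c' -> different
  pos 4-5: 'c' vs 'b' -> different
  pos 5-6: 'b' vs 'c' -> different
Consecutive identical pairs: []
Count: 0

0


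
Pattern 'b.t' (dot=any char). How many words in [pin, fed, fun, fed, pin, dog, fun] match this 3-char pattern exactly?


Pattern 'b.t' means: starts with 'b', any single char, ends with 't'.
Checking each word (must be exactly 3 chars):
  'pin' (len=3): no
  'fed' (len=3): no
  'fun' (len=3): no
  'fed' (len=3): no
  'pin' (len=3): no
  'dog' (len=3): no
  'fun' (len=3): no
Matching words: []
Total: 0

0


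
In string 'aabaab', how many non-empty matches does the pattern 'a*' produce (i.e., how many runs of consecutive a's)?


Pattern 'a*' matches zero or more a's. We want non-empty runs of consecutive a's.
String: 'aabaab'
Walking through the string to find runs of a's:
  Run 1: positions 0-1 -> 'aa'
  Run 2: positions 3-4 -> 'aa'
Non-empty runs found: ['aa', 'aa']
Count: 2

2


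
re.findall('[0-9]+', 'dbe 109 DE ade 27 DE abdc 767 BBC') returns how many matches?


Pattern '[0-9]+' finds one or more digits.
Text: 'dbe 109 DE ade 27 DE abdc 767 BBC'
Scanning for matches:
  Match 1: '109'
  Match 2: '27'
  Match 3: '767'
Total matches: 3

3


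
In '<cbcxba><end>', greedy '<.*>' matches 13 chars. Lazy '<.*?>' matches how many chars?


Greedy '<.*>' tries to match as MUCH as possible.
Lazy '<.*?>' tries to match as LITTLE as possible.

String: '<cbcxba><end>'
Greedy '<.*>' starts at first '<' and extends to the LAST '>': '<cbcxba><end>' (13 chars)
Lazy '<.*?>' starts at first '<' and stops at the FIRST '>': '<cbcxba>' (8 chars)

8


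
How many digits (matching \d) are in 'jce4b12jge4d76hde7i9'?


\d matches any digit 0-9.
Scanning 'jce4b12jge4d76hde7i9':
  pos 3: '4' -> DIGIT
  pos 5: '1' -> DIGIT
  pos 6: '2' -> DIGIT
  pos 10: '4' -> DIGIT
  pos 12: '7' -> DIGIT
  pos 13: '6' -> DIGIT
  pos 17: '7' -> DIGIT
  pos 19: '9' -> DIGIT
Digits found: ['4', '1', '2', '4', '7', '6', '7', '9']
Total: 8

8


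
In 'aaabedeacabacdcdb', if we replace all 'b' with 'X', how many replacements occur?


re.sub('b', 'X', text) replaces every occurrence of 'b' with 'X'.
Text: 'aaabedeacabacdcdb'
Scanning for 'b':
  pos 3: 'b' -> replacement #1
  pos 10: 'b' -> replacement #2
  pos 16: 'b' -> replacement #3
Total replacements: 3

3


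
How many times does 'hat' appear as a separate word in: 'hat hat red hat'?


Scanning each word for exact match 'hat':
  Word 1: 'hat' -> MATCH
  Word 2: 'hat' -> MATCH
  Word 3: 'red' -> no
  Word 4: 'hat' -> MATCH
Total matches: 3

3


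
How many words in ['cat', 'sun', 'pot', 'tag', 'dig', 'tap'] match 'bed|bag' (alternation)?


Alternation 'bed|bag' matches either 'bed' or 'bag'.
Checking each word:
  'cat' -> no
  'sun' -> no
  'pot' -> no
  'tag' -> no
  'dig' -> no
  'tap' -> no
Matches: []
Count: 0

0


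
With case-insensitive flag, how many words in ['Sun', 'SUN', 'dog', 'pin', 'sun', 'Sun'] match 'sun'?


Case-insensitive matching: compare each word's lowercase form to 'sun'.
  'Sun' -> lower='sun' -> MATCH
  'SUN' -> lower='sun' -> MATCH
  'dog' -> lower='dog' -> no
  'pin' -> lower='pin' -> no
  'sun' -> lower='sun' -> MATCH
  'Sun' -> lower='sun' -> MATCH
Matches: ['Sun', 'SUN', 'sun', 'Sun']
Count: 4

4


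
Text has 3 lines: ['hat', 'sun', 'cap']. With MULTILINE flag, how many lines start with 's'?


With MULTILINE flag, ^ matches the start of each line.
Lines: ['hat', 'sun', 'cap']
Checking which lines start with 's':
  Line 1: 'hat' -> no
  Line 2: 'sun' -> MATCH
  Line 3: 'cap' -> no
Matching lines: ['sun']
Count: 1

1


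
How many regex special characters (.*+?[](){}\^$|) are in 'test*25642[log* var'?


Regex special characters are: . * + ? [ ] ( ) { } \ ^ $ |
Scanning 'test*25642[log* var':
  pos 4: '*' -> SPECIAL
  pos 10: '[' -> SPECIAL
  pos 14: '*' -> SPECIAL
Special chars found: ['*', '[', '*']
Total: 3

3


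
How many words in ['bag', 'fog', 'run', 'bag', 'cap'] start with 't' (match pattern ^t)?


Pattern ^t anchors to start of word. Check which words begin with 't':
  'bag' -> no
  'fog' -> no
  'run' -> no
  'bag' -> no
  'cap' -> no
Matching words: []
Count: 0

0


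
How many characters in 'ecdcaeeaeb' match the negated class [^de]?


Negated class [^de] matches any char NOT in {d, e}
Scanning 'ecdcaeeaeb':
  pos 0: 'e' -> no (excluded)
  pos 1: 'c' -> MATCH
  pos 2: 'd' -> no (excluded)
  pos 3: 'c' -> MATCH
  pos 4: 'a' -> MATCH
  pos 5: 'e' -> no (excluded)
  pos 6: 'e' -> no (excluded)
  pos 7: 'a' -> MATCH
  pos 8: 'e' -> no (excluded)
  pos 9: 'b' -> MATCH
Total matches: 5

5


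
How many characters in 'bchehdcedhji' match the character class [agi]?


Character class [agi] matches any of: {a, g, i}
Scanning string 'bchehdcedhji' character by character:
  pos 0: 'b' -> no
  pos 1: 'c' -> no
  pos 2: 'h' -> no
  pos 3: 'e' -> no
  pos 4: 'h' -> no
  pos 5: 'd' -> no
  pos 6: 'c' -> no
  pos 7: 'e' -> no
  pos 8: 'd' -> no
  pos 9: 'h' -> no
  pos 10: 'j' -> no
  pos 11: 'i' -> MATCH
Total matches: 1

1


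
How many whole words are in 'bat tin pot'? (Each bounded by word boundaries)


Word boundaries (\b) mark the start/end of each word.
Text: 'bat tin pot'
Splitting by whitespace:
  Word 1: 'bat'
  Word 2: 'tin'
  Word 3: 'pot'
Total whole words: 3

3


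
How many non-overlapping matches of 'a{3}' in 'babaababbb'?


Pattern 'a{3}' matches exactly 3 consecutive a's (greedy, non-overlapping).
String: 'babaababbb'
Scanning for runs of a's:
  Run at pos 1: 'a' (length 1) -> 0 match(es)
  Run at pos 3: 'aa' (length 2) -> 0 match(es)
  Run at pos 6: 'a' (length 1) -> 0 match(es)
Matches found: []
Total: 0

0


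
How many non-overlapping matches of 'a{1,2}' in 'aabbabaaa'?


Pattern 'a{1,2}' matches between 1 and 2 consecutive a's (greedy).
String: 'aabbabaaa'
Finding runs of a's and applying greedy matching:
  Run at pos 0: 'aa' (length 2)
  Run at pos 4: 'a' (length 1)
  Run at pos 6: 'aaa' (length 3)
Matches: ['aa', 'a', 'aa', 'a']
Count: 4

4


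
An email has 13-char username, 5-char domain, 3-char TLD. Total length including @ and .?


An email address has format: username@domain.tld
Username length: 13
'@' character: 1
Domain length: 5
'.' character: 1
TLD length: 3
Total = 13 + 1 + 5 + 1 + 3 = 23

23


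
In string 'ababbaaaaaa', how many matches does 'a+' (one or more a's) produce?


Pattern 'a+' matches one or more consecutive a's.
String: 'ababbaaaaaa'
Scanning for runs of a:
  Match 1: 'a' (length 1)
  Match 2: 'a' (length 1)
  Match 3: 'aaaaaa' (length 6)
Total matches: 3

3


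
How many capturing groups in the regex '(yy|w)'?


To count capturing groups, count each '(' that starts a group.
Pattern: '(yy|w)'
Walking through the pattern:
  Position 0: '(' -> group #1
Total capturing groups: 1

1


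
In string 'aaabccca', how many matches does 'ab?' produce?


Pattern 'ab?' matches 'a' optionally followed by 'b'.
String: 'aaabccca'
Scanning left to right for 'a' then checking next char:
  Match 1: 'a' (a not followed by b)
  Match 2: 'a' (a not followed by b)
  Match 3: 'ab' (a followed by b)
  Match 4: 'a' (a not followed by b)
Total matches: 4

4


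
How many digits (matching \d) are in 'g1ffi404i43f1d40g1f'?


\d matches any digit 0-9.
Scanning 'g1ffi404i43f1d40g1f':
  pos 1: '1' -> DIGIT
  pos 5: '4' -> DIGIT
  pos 6: '0' -> DIGIT
  pos 7: '4' -> DIGIT
  pos 9: '4' -> DIGIT
  pos 10: '3' -> DIGIT
  pos 12: '1' -> DIGIT
  pos 14: '4' -> DIGIT
  pos 15: '0' -> DIGIT
  pos 17: '1' -> DIGIT
Digits found: ['1', '4', '0', '4', '4', '3', '1', '4', '0', '1']
Total: 10

10


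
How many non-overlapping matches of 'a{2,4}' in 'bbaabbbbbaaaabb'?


Pattern 'a{2,4}' matches between 2 and 4 consecutive a's (greedy).
String: 'bbaabbbbbaaaabb'
Finding runs of a's and applying greedy matching:
  Run at pos 2: 'aa' (length 2)
  Run at pos 9: 'aaaa' (length 4)
Matches: ['aa', 'aaaa']
Count: 2

2


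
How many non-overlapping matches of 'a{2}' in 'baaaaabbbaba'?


Pattern 'a{2}' matches exactly 2 consecutive a's (greedy, non-overlapping).
String: 'baaaaabbbaba'
Scanning for runs of a's:
  Run at pos 1: 'aaaaa' (length 5) -> 2 match(es)
  Run at pos 9: 'a' (length 1) -> 0 match(es)
  Run at pos 11: 'a' (length 1) -> 0 match(es)
Matches found: ['aa', 'aa']
Total: 2

2


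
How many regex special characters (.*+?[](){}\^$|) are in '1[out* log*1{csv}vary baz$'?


Regex special characters are: . * + ? [ ] ( ) { } \ ^ $ |
Scanning '1[out* log*1{csv}vary baz$':
  pos 1: '[' -> SPECIAL
  pos 5: '*' -> SPECIAL
  pos 10: '*' -> SPECIAL
  pos 12: '{' -> SPECIAL
  pos 16: '}' -> SPECIAL
  pos 25: '$' -> SPECIAL
Special chars found: ['[', '*', '*', '{', '}', '$']
Total: 6

6


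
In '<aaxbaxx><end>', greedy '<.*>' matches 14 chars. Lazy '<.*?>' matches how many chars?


Greedy '<.*>' tries to match as MUCH as possible.
Lazy '<.*?>' tries to match as LITTLE as possible.

String: '<aaxbaxx><end>'
Greedy '<.*>' starts at first '<' and extends to the LAST '>': '<aaxbaxx><end>' (14 chars)
Lazy '<.*?>' starts at first '<' and stops at the FIRST '>': '<aaxbaxx>' (9 chars)

9


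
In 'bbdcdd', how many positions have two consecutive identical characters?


Looking for consecutive identical characters in 'bbdcdd':
  pos 0-1: 'b' vs 'b' -> MATCH ('bb')
  pos 1-2: 'b' vs 'd' -> different
  pos 2-3: 'd' vs 'c' -> different
  pos 3-4: 'c' vs 'd' -> different
  pos 4-5: 'd' vs 'd' -> MATCH ('dd')
Consecutive identical pairs: ['bb', 'dd']
Count: 2

2


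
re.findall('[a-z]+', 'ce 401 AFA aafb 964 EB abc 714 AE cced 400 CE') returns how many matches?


Pattern '[a-z]+' finds one or more lowercase letters.
Text: 'ce 401 AFA aafb 964 EB abc 714 AE cced 400 CE'
Scanning for matches:
  Match 1: 'ce'
  Match 2: 'aafb'
  Match 3: 'abc'
  Match 4: 'cced'
Total matches: 4

4


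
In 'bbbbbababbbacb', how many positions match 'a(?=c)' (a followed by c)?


Lookahead 'a(?=c)' matches 'a' only when followed by 'c'.
String: 'bbbbbababbbacb'
Checking each position where char is 'a':
  pos 5: 'a' -> no (next='b')
  pos 7: 'a' -> no (next='b')
  pos 11: 'a' -> MATCH (next='c')
Matching positions: [11]
Count: 1

1


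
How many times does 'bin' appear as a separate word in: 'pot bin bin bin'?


Scanning each word for exact match 'bin':
  Word 1: 'pot' -> no
  Word 2: 'bin' -> MATCH
  Word 3: 'bin' -> MATCH
  Word 4: 'bin' -> MATCH
Total matches: 3

3


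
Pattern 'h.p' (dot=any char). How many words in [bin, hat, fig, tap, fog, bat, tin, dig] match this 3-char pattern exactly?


Pattern 'h.p' means: starts with 'h', any single char, ends with 'p'.
Checking each word (must be exactly 3 chars):
  'bin' (len=3): no
  'hat' (len=3): no
  'fig' (len=3): no
  'tap' (len=3): no
  'fog' (len=3): no
  'bat' (len=3): no
  'tin' (len=3): no
  'dig' (len=3): no
Matching words: []
Total: 0

0


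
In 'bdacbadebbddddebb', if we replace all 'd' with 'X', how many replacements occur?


re.sub('d', 'X', text) replaces every occurrence of 'd' with 'X'.
Text: 'bdacbadebbddddebb'
Scanning for 'd':
  pos 1: 'd' -> replacement #1
  pos 6: 'd' -> replacement #2
  pos 10: 'd' -> replacement #3
  pos 11: 'd' -> replacement #4
  pos 12: 'd' -> replacement #5
  pos 13: 'd' -> replacement #6
Total replacements: 6

6


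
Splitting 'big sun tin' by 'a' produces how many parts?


Splitting by 'a' breaks the string at each occurrence of the separator.
Text: 'big sun tin'
Parts after split:
  Part 1: 'big sun tin'
Total parts: 1

1


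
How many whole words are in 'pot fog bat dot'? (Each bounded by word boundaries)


Word boundaries (\b) mark the start/end of each word.
Text: 'pot fog bat dot'
Splitting by whitespace:
  Word 1: 'pot'
  Word 2: 'fog'
  Word 3: 'bat'
  Word 4: 'dot'
Total whole words: 4

4


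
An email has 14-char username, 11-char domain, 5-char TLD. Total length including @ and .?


An email address has format: username@domain.tld
Username length: 14
'@' character: 1
Domain length: 11
'.' character: 1
TLD length: 5
Total = 14 + 1 + 11 + 1 + 5 = 32

32


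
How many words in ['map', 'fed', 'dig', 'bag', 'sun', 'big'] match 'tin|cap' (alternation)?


Alternation 'tin|cap' matches either 'tin' or 'cap'.
Checking each word:
  'map' -> no
  'fed' -> no
  'dig' -> no
  'bag' -> no
  'sun' -> no
  'big' -> no
Matches: []
Count: 0

0


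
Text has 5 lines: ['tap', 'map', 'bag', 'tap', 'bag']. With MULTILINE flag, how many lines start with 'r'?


With MULTILINE flag, ^ matches the start of each line.
Lines: ['tap', 'map', 'bag', 'tap', 'bag']
Checking which lines start with 'r':
  Line 1: 'tap' -> no
  Line 2: 'map' -> no
  Line 3: 'bag' -> no
  Line 4: 'tap' -> no
  Line 5: 'bag' -> no
Matching lines: []
Count: 0

0


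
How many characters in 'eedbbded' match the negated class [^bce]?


Negated class [^bce] matches any char NOT in {b, c, e}
Scanning 'eedbbded':
  pos 0: 'e' -> no (excluded)
  pos 1: 'e' -> no (excluded)
  pos 2: 'd' -> MATCH
  pos 3: 'b' -> no (excluded)
  pos 4: 'b' -> no (excluded)
  pos 5: 'd' -> MATCH
  pos 6: 'e' -> no (excluded)
  pos 7: 'd' -> MATCH
Total matches: 3

3


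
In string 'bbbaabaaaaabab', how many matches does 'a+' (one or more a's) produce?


Pattern 'a+' matches one or more consecutive a's.
String: 'bbbaabaaaaabab'
Scanning for runs of a:
  Match 1: 'aa' (length 2)
  Match 2: 'aaaaa' (length 5)
  Match 3: 'a' (length 1)
Total matches: 3

3


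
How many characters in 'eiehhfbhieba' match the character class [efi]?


Character class [efi] matches any of: {e, f, i}
Scanning string 'eiehhfbhieba' character by character:
  pos 0: 'e' -> MATCH
  pos 1: 'i' -> MATCH
  pos 2: 'e' -> MATCH
  pos 3: 'h' -> no
  pos 4: 'h' -> no
  pos 5: 'f' -> MATCH
  pos 6: 'b' -> no
  pos 7: 'h' -> no
  pos 8: 'i' -> MATCH
  pos 9: 'e' -> MATCH
  pos 10: 'b' -> no
  pos 11: 'a' -> no
Total matches: 6

6


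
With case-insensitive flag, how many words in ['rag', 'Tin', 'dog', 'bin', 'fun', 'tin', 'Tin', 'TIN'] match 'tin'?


Case-insensitive matching: compare each word's lowercase form to 'tin'.
  'rag' -> lower='rag' -> no
  'Tin' -> lower='tin' -> MATCH
  'dog' -> lower='dog' -> no
  'bin' -> lower='bin' -> no
  'fun' -> lower='fun' -> no
  'tin' -> lower='tin' -> MATCH
  'Tin' -> lower='tin' -> MATCH
  'TIN' -> lower='tin' -> MATCH
Matches: ['Tin', 'tin', 'Tin', 'TIN']
Count: 4

4


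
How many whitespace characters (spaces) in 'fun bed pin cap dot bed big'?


\s matches whitespace characters (spaces, tabs, etc.).
Text: 'fun bed pin cap dot bed big'
This text has 7 words separated by spaces.
Number of spaces = number of words - 1 = 7 - 1 = 6

6


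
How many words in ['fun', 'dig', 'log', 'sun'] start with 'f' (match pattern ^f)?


Pattern ^f anchors to start of word. Check which words begin with 'f':
  'fun' -> MATCH (starts with 'f')
  'dig' -> no
  'log' -> no
  'sun' -> no
Matching words: ['fun']
Count: 1

1


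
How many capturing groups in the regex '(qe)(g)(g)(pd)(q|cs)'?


To count capturing groups, count each '(' that starts a group.
Pattern: '(qe)(g)(g)(pd)(q|cs)'
Walking through the pattern:
  Position 0: '(' -> group #1
  Position 4: '(' -> group #2
  Position 7: '(' -> group #3
  Position 10: '(' -> group #4
  Position 14: '(' -> group #5
Total capturing groups: 5

5


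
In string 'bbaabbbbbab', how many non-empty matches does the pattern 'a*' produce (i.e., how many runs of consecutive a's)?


Pattern 'a*' matches zero or more a's. We want non-empty runs of consecutive a's.
String: 'bbaabbbbbab'
Walking through the string to find runs of a's:
  Run 1: positions 2-3 -> 'aa'
  Run 2: positions 9-9 -> 'a'
Non-empty runs found: ['aa', 'a']
Count: 2

2


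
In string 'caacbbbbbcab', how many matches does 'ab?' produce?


Pattern 'ab?' matches 'a' optionally followed by 'b'.
String: 'caacbbbbbcab'
Scanning left to right for 'a' then checking next char:
  Match 1: 'a' (a not followed by b)
  Match 2: 'a' (a not followed by b)
  Match 3: 'ab' (a followed by b)
Total matches: 3

3


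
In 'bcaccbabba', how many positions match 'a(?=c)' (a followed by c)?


Lookahead 'a(?=c)' matches 'a' only when followed by 'c'.
String: 'bcaccbabba'
Checking each position where char is 'a':
  pos 2: 'a' -> MATCH (next='c')
  pos 6: 'a' -> no (next='b')
Matching positions: [2]
Count: 1

1


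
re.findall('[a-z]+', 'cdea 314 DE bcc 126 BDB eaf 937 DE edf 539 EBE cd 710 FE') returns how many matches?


Pattern '[a-z]+' finds one or more lowercase letters.
Text: 'cdea 314 DE bcc 126 BDB eaf 937 DE edf 539 EBE cd 710 FE'
Scanning for matches:
  Match 1: 'cdea'
  Match 2: 'bcc'
  Match 3: 'eaf'
  Match 4: 'edf'
  Match 5: 'cd'
Total matches: 5

5


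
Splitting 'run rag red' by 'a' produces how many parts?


Splitting by 'a' breaks the string at each occurrence of the separator.
Text: 'run rag red'
Parts after split:
  Part 1: 'run r'
  Part 2: 'g red'
Total parts: 2

2


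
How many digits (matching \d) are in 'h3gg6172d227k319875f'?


\d matches any digit 0-9.
Scanning 'h3gg6172d227k319875f':
  pos 1: '3' -> DIGIT
  pos 4: '6' -> DIGIT
  pos 5: '1' -> DIGIT
  pos 6: '7' -> DIGIT
  pos 7: '2' -> DIGIT
  pos 9: '2' -> DIGIT
  pos 10: '2' -> DIGIT
  pos 11: '7' -> DIGIT
  pos 13: '3' -> DIGIT
  pos 14: '1' -> DIGIT
  pos 15: '9' -> DIGIT
  pos 16: '8' -> DIGIT
  pos 17: '7' -> DIGIT
  pos 18: '5' -> DIGIT
Digits found: ['3', '6', '1', '7', '2', '2', '2', '7', '3', '1', '9', '8', '7', '5']
Total: 14

14


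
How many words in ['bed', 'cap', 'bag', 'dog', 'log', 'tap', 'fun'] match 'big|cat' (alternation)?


Alternation 'big|cat' matches either 'big' or 'cat'.
Checking each word:
  'bed' -> no
  'cap' -> no
  'bag' -> no
  'dog' -> no
  'log' -> no
  'tap' -> no
  'fun' -> no
Matches: []
Count: 0

0


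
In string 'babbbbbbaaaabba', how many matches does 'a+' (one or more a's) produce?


Pattern 'a+' matches one or more consecutive a's.
String: 'babbbbbbaaaabba'
Scanning for runs of a:
  Match 1: 'a' (length 1)
  Match 2: 'aaaa' (length 4)
  Match 3: 'a' (length 1)
Total matches: 3

3


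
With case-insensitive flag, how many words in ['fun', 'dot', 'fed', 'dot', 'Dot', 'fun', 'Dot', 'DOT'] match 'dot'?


Case-insensitive matching: compare each word's lowercase form to 'dot'.
  'fun' -> lower='fun' -> no
  'dot' -> lower='dot' -> MATCH
  'fed' -> lower='fed' -> no
  'dot' -> lower='dot' -> MATCH
  'Dot' -> lower='dot' -> MATCH
  'fun' -> lower='fun' -> no
  'Dot' -> lower='dot' -> MATCH
  'DOT' -> lower='dot' -> MATCH
Matches: ['dot', 'dot', 'Dot', 'Dot', 'DOT']
Count: 5

5


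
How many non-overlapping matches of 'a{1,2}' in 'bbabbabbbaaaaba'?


Pattern 'a{1,2}' matches between 1 and 2 consecutive a's (greedy).
String: 'bbabbabbbaaaaba'
Finding runs of a's and applying greedy matching:
  Run at pos 2: 'a' (length 1)
  Run at pos 5: 'a' (length 1)
  Run at pos 9: 'aaaa' (length 4)
  Run at pos 14: 'a' (length 1)
Matches: ['a', 'a', 'aa', 'aa', 'a']
Count: 5

5


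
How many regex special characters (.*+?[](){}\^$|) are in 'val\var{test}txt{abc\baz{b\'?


Regex special characters are: . * + ? [ ] ( ) { } \ ^ $ |
Scanning 'val\var{test}txt{abc\baz{b\':
  pos 3: '\' -> SPECIAL
  pos 7: '{' -> SPECIAL
  pos 12: '}' -> SPECIAL
  pos 16: '{' -> SPECIAL
  pos 20: '\' -> SPECIAL
  pos 24: '{' -> SPECIAL
  pos 26: '\' -> SPECIAL
Special chars found: ['\\', '{', '}', '{', '\\', '{', '\\']
Total: 7

7


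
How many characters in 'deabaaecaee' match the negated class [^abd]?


Negated class [^abd] matches any char NOT in {a, b, d}
Scanning 'deabaaecaee':
  pos 0: 'd' -> no (excluded)
  pos 1: 'e' -> MATCH
  pos 2: 'a' -> no (excluded)
  pos 3: 'b' -> no (excluded)
  pos 4: 'a' -> no (excluded)
  pos 5: 'a' -> no (excluded)
  pos 6: 'e' -> MATCH
  pos 7: 'c' -> MATCH
  pos 8: 'a' -> no (excluded)
  pos 9: 'e' -> MATCH
  pos 10: 'e' -> MATCH
Total matches: 5

5


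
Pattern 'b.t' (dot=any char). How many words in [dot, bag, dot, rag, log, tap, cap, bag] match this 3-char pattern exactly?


Pattern 'b.t' means: starts with 'b', any single char, ends with 't'.
Checking each word (must be exactly 3 chars):
  'dot' (len=3): no
  'bag' (len=3): no
  'dot' (len=3): no
  'rag' (len=3): no
  'log' (len=3): no
  'tap' (len=3): no
  'cap' (len=3): no
  'bag' (len=3): no
Matching words: []
Total: 0

0


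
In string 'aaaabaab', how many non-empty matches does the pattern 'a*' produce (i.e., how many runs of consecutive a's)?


Pattern 'a*' matches zero or more a's. We want non-empty runs of consecutive a's.
String: 'aaaabaab'
Walking through the string to find runs of a's:
  Run 1: positions 0-3 -> 'aaaa'
  Run 2: positions 5-6 -> 'aa'
Non-empty runs found: ['aaaa', 'aa']
Count: 2

2


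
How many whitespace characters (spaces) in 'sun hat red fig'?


\s matches whitespace characters (spaces, tabs, etc.).
Text: 'sun hat red fig'
This text has 4 words separated by spaces.
Number of spaces = number of words - 1 = 4 - 1 = 3

3


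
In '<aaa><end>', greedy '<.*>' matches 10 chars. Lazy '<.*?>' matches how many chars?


Greedy '<.*>' tries to match as MUCH as possible.
Lazy '<.*?>' tries to match as LITTLE as possible.

String: '<aaa><end>'
Greedy '<.*>' starts at first '<' and extends to the LAST '>': '<aaa><end>' (10 chars)
Lazy '<.*?>' starts at first '<' and stops at the FIRST '>': '<aaa>' (5 chars)

5


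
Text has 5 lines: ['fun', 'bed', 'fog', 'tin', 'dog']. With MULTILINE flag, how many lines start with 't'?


With MULTILINE flag, ^ matches the start of each line.
Lines: ['fun', 'bed', 'fog', 'tin', 'dog']
Checking which lines start with 't':
  Line 1: 'fun' -> no
  Line 2: 'bed' -> no
  Line 3: 'fog' -> no
  Line 4: 'tin' -> MATCH
  Line 5: 'dog' -> no
Matching lines: ['tin']
Count: 1

1


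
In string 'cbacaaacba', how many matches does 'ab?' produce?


Pattern 'ab?' matches 'a' optionally followed by 'b'.
String: 'cbacaaacba'
Scanning left to right for 'a' then checking next char:
  Match 1: 'a' (a not followed by b)
  Match 2: 'a' (a not followed by b)
  Match 3: 'a' (a not followed by b)
  Match 4: 'a' (a not followed by b)
  Match 5: 'a' (a not followed by b)
Total matches: 5

5


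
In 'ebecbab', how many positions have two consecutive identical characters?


Looking for consecutive identical characters in 'ebecbab':
  pos 0-1: 'e' vs 'b' -> different
  pos 1-2: 'b' vs 'e' -> different
  pos 2-3: 'e' vs 'c' -> different
  pos 3-4: 'c' vs 'b' -> different
  pos 4-5: 'b' vs 'a' -> different
  pos 5-6: 'a' vs 'b' -> different
Consecutive identical pairs: []
Count: 0

0


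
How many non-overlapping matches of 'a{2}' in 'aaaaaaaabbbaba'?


Pattern 'a{2}' matches exactly 2 consecutive a's (greedy, non-overlapping).
String: 'aaaaaaaabbbaba'
Scanning for runs of a's:
  Run at pos 0: 'aaaaaaaa' (length 8) -> 4 match(es)
  Run at pos 11: 'a' (length 1) -> 0 match(es)
  Run at pos 13: 'a' (length 1) -> 0 match(es)
Matches found: ['aa', 'aa', 'aa', 'aa']
Total: 4

4


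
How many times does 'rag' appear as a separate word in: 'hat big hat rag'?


Scanning each word for exact match 'rag':
  Word 1: 'hat' -> no
  Word 2: 'big' -> no
  Word 3: 'hat' -> no
  Word 4: 'rag' -> MATCH
Total matches: 1

1


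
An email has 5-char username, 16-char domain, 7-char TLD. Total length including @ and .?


An email address has format: username@domain.tld
Username length: 5
'@' character: 1
Domain length: 16
'.' character: 1
TLD length: 7
Total = 5 + 1 + 16 + 1 + 7 = 30

30


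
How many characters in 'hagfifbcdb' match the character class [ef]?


Character class [ef] matches any of: {e, f}
Scanning string 'hagfifbcdb' character by character:
  pos 0: 'h' -> no
  pos 1: 'a' -> no
  pos 2: 'g' -> no
  pos 3: 'f' -> MATCH
  pos 4: 'i' -> no
  pos 5: 'f' -> MATCH
  pos 6: 'b' -> no
  pos 7: 'c' -> no
  pos 8: 'd' -> no
  pos 9: 'b' -> no
Total matches: 2

2


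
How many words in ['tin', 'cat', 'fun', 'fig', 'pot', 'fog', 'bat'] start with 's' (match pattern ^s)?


Pattern ^s anchors to start of word. Check which words begin with 's':
  'tin' -> no
  'cat' -> no
  'fun' -> no
  'fig' -> no
  'pot' -> no
  'fog' -> no
  'bat' -> no
Matching words: []
Count: 0

0


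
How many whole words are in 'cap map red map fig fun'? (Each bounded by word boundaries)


Word boundaries (\b) mark the start/end of each word.
Text: 'cap map red map fig fun'
Splitting by whitespace:
  Word 1: 'cap'
  Word 2: 'map'
  Word 3: 'red'
  Word 4: 'map'
  Word 5: 'fig'
  Word 6: 'fun'
Total whole words: 6

6


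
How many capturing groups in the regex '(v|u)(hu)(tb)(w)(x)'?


To count capturing groups, count each '(' that starts a group.
Pattern: '(v|u)(hu)(tb)(w)(x)'
Walking through the pattern:
  Position 0: '(' -> group #1
  Position 5: '(' -> group #2
  Position 9: '(' -> group #3
  Position 13: '(' -> group #4
  Position 16: '(' -> group #5
Total capturing groups: 5

5


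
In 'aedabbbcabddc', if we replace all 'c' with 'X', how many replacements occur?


re.sub('c', 'X', text) replaces every occurrence of 'c' with 'X'.
Text: 'aedabbbcabddc'
Scanning for 'c':
  pos 7: 'c' -> replacement #1
  pos 12: 'c' -> replacement #2
Total replacements: 2

2


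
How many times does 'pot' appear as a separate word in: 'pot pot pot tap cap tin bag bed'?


Scanning each word for exact match 'pot':
  Word 1: 'pot' -> MATCH
  Word 2: 'pot' -> MATCH
  Word 3: 'pot' -> MATCH
  Word 4: 'tap' -> no
  Word 5: 'cap' -> no
  Word 6: 'tin' -> no
  Word 7: 'bag' -> no
  Word 8: 'bed' -> no
Total matches: 3

3


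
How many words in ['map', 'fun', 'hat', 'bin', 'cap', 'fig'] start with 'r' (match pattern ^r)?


Pattern ^r anchors to start of word. Check which words begin with 'r':
  'map' -> no
  'fun' -> no
  'hat' -> no
  'bin' -> no
  'cap' -> no
  'fig' -> no
Matching words: []
Count: 0

0


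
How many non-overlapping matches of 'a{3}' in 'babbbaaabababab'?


Pattern 'a{3}' matches exactly 3 consecutive a's (greedy, non-overlapping).
String: 'babbbaaabababab'
Scanning for runs of a's:
  Run at pos 1: 'a' (length 1) -> 0 match(es)
  Run at pos 5: 'aaa' (length 3) -> 1 match(es)
  Run at pos 9: 'a' (length 1) -> 0 match(es)
  Run at pos 11: 'a' (length 1) -> 0 match(es)
  Run at pos 13: 'a' (length 1) -> 0 match(es)
Matches found: ['aaa']
Total: 1

1


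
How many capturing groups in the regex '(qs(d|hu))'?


To count capturing groups, count each '(' that starts a group.
Pattern: '(qs(d|hu))'
Walking through the pattern:
  Position 0: '(' -> group #1
  Position 3: '(' -> group #2
Total capturing groups: 2

2


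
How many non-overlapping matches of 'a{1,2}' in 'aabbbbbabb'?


Pattern 'a{1,2}' matches between 1 and 2 consecutive a's (greedy).
String: 'aabbbbbabb'
Finding runs of a's and applying greedy matching:
  Run at pos 0: 'aa' (length 2)
  Run at pos 7: 'a' (length 1)
Matches: ['aa', 'a']
Count: 2

2


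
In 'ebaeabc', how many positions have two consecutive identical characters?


Looking for consecutive identical characters in 'ebaeabc':
  pos 0-1: 'e' vs 'b' -> different
  pos 1-2: 'b' vs 'a' -> different
  pos 2-3: 'a' vs 'e' -> different
  pos 3-4: 'e' vs 'a' -> different
  pos 4-5: 'a' vs 'b' -> different
  pos 5-6: 'b' vs 'c' -> different
Consecutive identical pairs: []
Count: 0

0


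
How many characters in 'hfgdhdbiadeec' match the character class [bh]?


Character class [bh] matches any of: {b, h}
Scanning string 'hfgdhdbiadeec' character by character:
  pos 0: 'h' -> MATCH
  pos 1: 'f' -> no
  pos 2: 'g' -> no
  pos 3: 'd' -> no
  pos 4: 'h' -> MATCH
  pos 5: 'd' -> no
  pos 6: 'b' -> MATCH
  pos 7: 'i' -> no
  pos 8: 'a' -> no
  pos 9: 'd' -> no
  pos 10: 'e' -> no
  pos 11: 'e' -> no
  pos 12: 'c' -> no
Total matches: 3

3


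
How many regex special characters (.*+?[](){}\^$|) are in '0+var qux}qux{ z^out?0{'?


Regex special characters are: . * + ? [ ] ( ) { } \ ^ $ |
Scanning '0+var qux}qux{ z^out?0{':
  pos 1: '+' -> SPECIAL
  pos 9: '}' -> SPECIAL
  pos 13: '{' -> SPECIAL
  pos 16: '^' -> SPECIAL
  pos 20: '?' -> SPECIAL
  pos 22: '{' -> SPECIAL
Special chars found: ['+', '}', '{', '^', '?', '{']
Total: 6

6


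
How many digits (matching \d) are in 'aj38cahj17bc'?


\d matches any digit 0-9.
Scanning 'aj38cahj17bc':
  pos 2: '3' -> DIGIT
  pos 3: '8' -> DIGIT
  pos 8: '1' -> DIGIT
  pos 9: '7' -> DIGIT
Digits found: ['3', '8', '1', '7']
Total: 4

4


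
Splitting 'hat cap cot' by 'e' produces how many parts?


Splitting by 'e' breaks the string at each occurrence of the separator.
Text: 'hat cap cot'
Parts after split:
  Part 1: 'hat cap cot'
Total parts: 1

1


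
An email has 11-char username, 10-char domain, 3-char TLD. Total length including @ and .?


An email address has format: username@domain.tld
Username length: 11
'@' character: 1
Domain length: 10
'.' character: 1
TLD length: 3
Total = 11 + 1 + 10 + 1 + 3 = 26

26


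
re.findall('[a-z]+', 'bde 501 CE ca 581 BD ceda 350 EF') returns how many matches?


Pattern '[a-z]+' finds one or more lowercase letters.
Text: 'bde 501 CE ca 581 BD ceda 350 EF'
Scanning for matches:
  Match 1: 'bde'
  Match 2: 'ca'
  Match 3: 'ceda'
Total matches: 3

3


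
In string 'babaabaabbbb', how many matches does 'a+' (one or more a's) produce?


Pattern 'a+' matches one or more consecutive a's.
String: 'babaabaabbbb'
Scanning for runs of a:
  Match 1: 'a' (length 1)
  Match 2: 'aa' (length 2)
  Match 3: 'aa' (length 2)
Total matches: 3

3


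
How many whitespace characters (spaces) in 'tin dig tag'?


\s matches whitespace characters (spaces, tabs, etc.).
Text: 'tin dig tag'
This text has 3 words separated by spaces.
Number of spaces = number of words - 1 = 3 - 1 = 2

2


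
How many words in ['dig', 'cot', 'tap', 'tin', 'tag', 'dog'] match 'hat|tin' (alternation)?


Alternation 'hat|tin' matches either 'hat' or 'tin'.
Checking each word:
  'dig' -> no
  'cot' -> no
  'tap' -> no
  'tin' -> MATCH
  'tag' -> no
  'dog' -> no
Matches: ['tin']
Count: 1

1


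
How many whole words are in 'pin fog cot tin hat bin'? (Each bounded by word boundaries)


Word boundaries (\b) mark the start/end of each word.
Text: 'pin fog cot tin hat bin'
Splitting by whitespace:
  Word 1: 'pin'
  Word 2: 'fog'
  Word 3: 'cot'
  Word 4: 'tin'
  Word 5: 'hat'
  Word 6: 'bin'
Total whole words: 6

6


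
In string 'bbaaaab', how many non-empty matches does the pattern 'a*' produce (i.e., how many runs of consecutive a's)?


Pattern 'a*' matches zero or more a's. We want non-empty runs of consecutive a's.
String: 'bbaaaab'
Walking through the string to find runs of a's:
  Run 1: positions 2-5 -> 'aaaa'
Non-empty runs found: ['aaaa']
Count: 1

1


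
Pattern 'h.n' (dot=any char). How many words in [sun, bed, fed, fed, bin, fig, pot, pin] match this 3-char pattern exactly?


Pattern 'h.n' means: starts with 'h', any single char, ends with 'n'.
Checking each word (must be exactly 3 chars):
  'sun' (len=3): no
  'bed' (len=3): no
  'fed' (len=3): no
  'fed' (len=3): no
  'bin' (len=3): no
  'fig' (len=3): no
  'pot' (len=3): no
  'pin' (len=3): no
Matching words: []
Total: 0

0
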